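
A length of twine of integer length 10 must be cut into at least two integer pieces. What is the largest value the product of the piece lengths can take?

36

Define P[k] = max over 1≤i<k of i · max(k−i, P[k−i]); the inner max lets the remainder stay uncut if that's better.
P[2] = 1*max(1,0) = 1*1 = 1
P[3] = max(1*2, 2*1) = 2
P[4] = max(1*3, 2*2, 3*1) = 4
P[5] = max(1*4, 2*3, 3*2, 4*1) = 6
P[6] = max(1*6, 2*4, 3*3, 4*2, 5*1) = 9
P[7] = max(1*9, 2*6, 3*4, 4*3, 5*2, 6*1) = 12
P[8] = max(1*12, 2*9, 3*6, …, 6*2, 7*1) = 18
P[9] = max(1*18, 2*12, 3*9, …, 7*2, 8*1) = 27
P[10] = max(1*27, 2*18, 3*12, …, 8*2, 9*1) = 36
One optimal split: 3 + 3 + 2 + 2; product 3*3*2*2 = 36.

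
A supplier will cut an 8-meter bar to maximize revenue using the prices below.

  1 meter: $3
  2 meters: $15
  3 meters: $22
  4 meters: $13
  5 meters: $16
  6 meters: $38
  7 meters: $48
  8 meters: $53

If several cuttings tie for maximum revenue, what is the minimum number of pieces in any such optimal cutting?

Build r[k] bottom-up: r[k] = max over allowed piece i of (p[i] + r[k−i]).
r[1] = 3
r[2] = max(3+3, 15+0) = 15
r[3] = max(3+15, 15+3, 22+0) = 22
r[4] = max(3+22, 15+15, 22+3, 13+0) = 30
r[5] = max(3+30, 15+22, 22+15, 13+3, 16+0) = 37
r[6] = max(3+37, 15+30, 22+22, 13+15, 16+3, 38+0) = 45
r[7] = max(3+45, 15+37, 22+30, …, 38+3, 48+0) = 52
r[8] = max(3+52, 15+45, 22+37, …, 48+3, 53+0) = 60
Maximum revenue is $60.
Now minimize piece count subject to staying optimal: for each k, pieces[k] = 1 + min over i with p[i]+r[k−i]=r[k] of pieces[k−i].
pieces[5] = 2
pieces[6] = 3
pieces[7] = 3
pieces[8] = 4

4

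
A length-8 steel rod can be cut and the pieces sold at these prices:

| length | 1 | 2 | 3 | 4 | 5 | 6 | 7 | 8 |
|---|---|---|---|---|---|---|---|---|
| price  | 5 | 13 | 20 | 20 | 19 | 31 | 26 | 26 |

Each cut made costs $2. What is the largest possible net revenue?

Consider every possible first cut. v[k] is the best of p[i]+v[k−i] over all sellable i≤k, charging 2 whenever i<k.
v[1] = 5
v[2] = max(5+5-2, 13+0) = 13
v[3] = max(5+13-2, 13+5-2, 20+0) = 20
v[4] = max(5+20-2, 13+13-2, 20+5-2, 20+0) = 24
v[5] = max(5+24-2, 13+20-2, 20+13-2, 20+5-2, 19+0) = 31
v[6] = max(5+31-2, 13+24-2, 20+20-2, 20+13-2, 19+5-2, 31+0) = 38
v[7] = max(5+38-2, 13+31-2, 20+24-2, …, 31+5-2, 26+0) = 42
v[8] = max(5+42-2, 13+38-2, 20+31-2, …, 26+5-2, 26+0) = 49
One optimal plan: pieces 3 + 3 + 2 (2 cuts) → $53 − $4 = $49.

49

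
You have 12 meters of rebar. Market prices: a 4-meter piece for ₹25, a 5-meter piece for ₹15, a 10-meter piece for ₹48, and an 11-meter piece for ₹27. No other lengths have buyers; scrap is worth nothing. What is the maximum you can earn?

Let best[k] be the best obtainable value from length k. For each k, try every first piece i and keep the best of price[i] + best[k−i].
best[1] = 0
best[2] = 0
best[3] = 0
best[4] = 25
best[5] = max(25+0, 15+0) = 25
best[6] = max(25+0, 15+0) = 25
best[7] = max(25+0, 15+0) = 25
best[8] = max(25+25, 15+0) = 50
best[9] = max(25+25, 15+25) = 50
best[10] = max(25+25, 15+25, 48+0) = 50
best[11] = max(25+25, 15+25, 48+0, 27+0) = 50
best[12] = max(25+50, 15+25, 48+0, 27+0) = 75
One optimal cutting: 4 + 4 + 4 → ₹75.

75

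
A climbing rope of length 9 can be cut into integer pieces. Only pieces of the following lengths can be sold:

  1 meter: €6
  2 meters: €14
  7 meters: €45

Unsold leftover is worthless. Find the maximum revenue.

Build r[k] bottom-up: r[k] = max over allowed piece i of (p[i] + r[k−i]).
r[1] = 6
r[2] = max(6+6, 14+0) = 14
r[3] = max(6+14, 14+6) = 20
r[4] = max(6+20, 14+14) = 28
r[5] = max(6+28, 14+20) = 34
r[6] = max(6+34, 14+28) = 42
r[7] = max(6+42, 14+34, 45+0) = 48
r[8] = max(6+48, 14+42, 45+6) = 56
r[9] = max(6+56, 14+48, 45+14) = 62
One optimal cutting: 2 + 2 + 2 + 2 + 1 → €62.

62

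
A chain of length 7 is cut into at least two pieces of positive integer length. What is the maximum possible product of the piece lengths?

12

Let P[k] be the best product for length k (with at least one cut). For each first piece i, the rest contributes max(k−i, P[k−i]).
P[2] = 1×max(1,0) = 1×1 = 1
P[3] = 1×max(2,1) = 1×2 = 2
P[4] = 2×max(2,1) = 2×2 = 4
P[5] = 2×max(3,2) = 2×3 = 6
P[6] = 3×max(3,2) = 3×3 = 9
P[7] = 2×max(5,6) = 2×6 = 12
One optimal split: 3 + 2 + 2; product 3×2×2 = 12.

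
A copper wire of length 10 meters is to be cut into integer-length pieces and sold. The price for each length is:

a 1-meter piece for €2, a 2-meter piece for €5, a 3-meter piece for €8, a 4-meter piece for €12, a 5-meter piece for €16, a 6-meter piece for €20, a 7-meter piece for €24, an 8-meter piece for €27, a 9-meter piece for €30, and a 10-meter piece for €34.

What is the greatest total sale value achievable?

Consider every possible first cut. r[k] is the best of p[i]+r[k−i] over all sellable i≤k.
r[1] = 2
r[2] = max(2+2, 5+0) = 5
r[3] = max(2+5, 5+2, 8+0) = 8
r[4] = max(2+8, 5+5, 8+2, 12+0) = 12
r[5] = max(2+12, 5+8, 8+5, 12+2, 16+0) = 16
r[6] = max(2+16, 5+12, 8+8, 12+5, 16+2, 20+0) = 20
r[7] = max(2+20, 5+16, 8+12, …, 20+2, 24+0) = 24
r[8] = max(2+24, 5+20, 8+16, …, 24+2, 27+0) = 27
r[9] = max(2+27, 5+24, 8+20, …, 27+2, 30+0) = 30
r[10] = max(2+30, 5+27, 8+24, …, 30+2, 34+0) = 34
Best is to sell the whole 10-meter piece uncut for €34.

34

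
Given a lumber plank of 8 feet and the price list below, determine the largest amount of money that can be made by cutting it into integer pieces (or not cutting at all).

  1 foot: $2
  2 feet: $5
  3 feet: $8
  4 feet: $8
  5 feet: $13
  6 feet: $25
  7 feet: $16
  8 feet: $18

30

Consider every possible first cut. v[k] is the best of p[i]+v[k−i] over all sellable i≤k.
v[1] = 2
v[2] = 5
v[3] = 8
v[4] = 10  (first piece 1, then v[3]=8)
v[5] = 13  (first piece 2, then v[3]=8)
v[6] = 25
v[7] = 27  (first piece 1, then v[6]=25)
v[8] = 30  (first piece 2, then v[6]=25)
One optimal cutting: 6 + 2 → $25 + $5 = $30.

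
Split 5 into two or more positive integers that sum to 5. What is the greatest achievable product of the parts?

6

Fill prod[k] for k=2..5: at each k try every first piece i and multiply by the better of (k−i) uncut or prod[k−i].
prod[2] = 1·max(1,0) = 1·1 = 1
prod[3] = max(1·2, 2·1) = 2
prod[4] = max(1·3, 2·2, 3·1) = 4
prod[5] = max(1·4, 2·3, 3·2, 4·1) = 6
One optimal split: 3 + 2; product 3·2 = 6.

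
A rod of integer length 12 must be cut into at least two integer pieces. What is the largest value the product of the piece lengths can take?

Define g[k] = max over 1≤i<k of i · max(k−i, g[k−i]); the inner max lets the remainder stay uncut if that's better.
Small cases: g[2]=1, g[3]=2, g[4]=4, g[5]=6, g[6]=9, g[7]=12.
g[8] = 2*max(6,9) = 2*9 = 18
g[9] = 3*max(6,9) = 3*9 = 27
g[10] = 2*max(8,18) = 2*18 = 36
g[11] = 2*max(9,27) = 2*27 = 54
g[12] = 3*max(9,27) = 3*27 = 81
One optimal split: 3 + 3 + 3 + 3; product 3*3*3*3 = 81.

81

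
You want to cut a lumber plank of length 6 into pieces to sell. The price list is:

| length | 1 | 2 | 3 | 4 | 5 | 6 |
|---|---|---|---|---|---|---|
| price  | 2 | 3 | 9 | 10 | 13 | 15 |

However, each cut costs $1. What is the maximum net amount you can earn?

17

Let r[k] be the best obtainable value from length k. For each k, try every first piece i and keep the best of price[i] + r[k−i] minus the 1 cut fee when i<k.
r[1] = 2
r[2] = max(2+2-1, 3+0) = 3
r[3] = max(2+3-1, 3+2-1, 9+0) = 9
r[4] = max(2+9-1, 3+3-1, 9+2-1, 10+0) = 10
r[5] = max(2+10-1, 3+9-1, 9+3-1, 10+2-1, 13+0) = 13
r[6] = max(2+13-1, 3+10-1, 9+9-1, 10+3-1, 13+2-1, 15+0) = 17
One optimal plan: pieces 3 + 3 (1 cut) → $18 − $1 = $17.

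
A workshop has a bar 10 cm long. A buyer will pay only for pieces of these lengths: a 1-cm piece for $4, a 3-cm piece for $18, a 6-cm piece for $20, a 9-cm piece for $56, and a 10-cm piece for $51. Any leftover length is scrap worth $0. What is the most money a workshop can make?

Consider every possible first cut. f[k] is the best of p[i]+f[k−i] over all sellable i≤k.
f[1] = 4
f[2] = 8  (first piece 1, then f[1]=4)
f[3] = 18
f[4] = 22  (first piece 1, then f[3]=18)
f[5] = 26  (first piece 1, then f[4]=22)
f[6] = 36  (first piece 3, then f[3]=18)
f[7] = 40  (first piece 1, then f[6]=36)
f[8] = 44  (first piece 1, then f[7]=40)
f[9] = 56
f[10] = 60  (first piece 1, then f[9]=56)
One optimal cutting: 9 + 1 → $60.

60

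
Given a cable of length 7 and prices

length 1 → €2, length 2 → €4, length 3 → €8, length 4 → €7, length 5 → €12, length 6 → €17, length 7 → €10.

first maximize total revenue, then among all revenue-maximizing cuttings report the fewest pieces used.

Let r[k] be the best obtainable value from length k. For each k, try every first piece i and keep the best of price[i] + r[k−i].
r[1] = 2
r[2] = 4  (first piece 1, then r[1]=2)
r[3] = 8
r[4] = 10  (first piece 1, then r[3]=8)
r[5] = 12  (first piece 1, then r[4]=10)
r[6] = 17
r[7] = 19  (first piece 1, then r[6]=17)
Maximum revenue is €19.
Now minimize piece count subject to staying optimal: for each k, pieces[k] = 1 + min over i with p[i]+r[k−i]=r[k] of pieces[k−i].
pieces[4] = 2
pieces[5] = 1
pieces[6] = 1
pieces[7] = 2

2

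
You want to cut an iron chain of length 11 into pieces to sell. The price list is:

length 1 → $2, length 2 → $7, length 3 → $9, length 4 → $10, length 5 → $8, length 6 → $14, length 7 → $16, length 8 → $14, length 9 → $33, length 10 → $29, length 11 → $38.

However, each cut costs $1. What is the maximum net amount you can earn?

Build v[k] bottom-up: v[k] = max over allowed piece i of (p[i] + v[k−i]) − 1 per cut.
v[1] = 2
v[2] = 7
v[3] = 9
v[4] = 13  (first piece 2, then v[2]=7)
v[5] = 15  (first piece 2, then v[3]=9)
v[6] = 19  (first piece 2, then v[4]=13)
v[7] = 21  (first piece 2, then v[5]=15)
v[8] = 25  (first piece 2, then v[6]=19)
v[9] = 33
v[10] = 34  (first piece 1, then v[9]=33)
v[11] = 39  (first piece 2, then v[9]=33)
One optimal plan: pieces 9 + 2 (1 cut) → $40 − $1 = $39.

39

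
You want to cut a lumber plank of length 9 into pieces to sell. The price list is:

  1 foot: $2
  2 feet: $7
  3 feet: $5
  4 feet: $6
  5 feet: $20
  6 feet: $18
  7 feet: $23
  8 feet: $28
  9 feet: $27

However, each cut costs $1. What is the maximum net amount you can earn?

32

Let net[k] be the best obtainable value from length k. For each k, try every first piece i and keep the best of price[i] + net[k−i] minus the 1 cut fee when i<k.
net[1] = 2
net[2] = max(2+2-1, 7+0) = 7
net[3] = max(2+7-1, 7+2-1, 5+0) = 8
net[4] = max(2+8-1, 7+7-1, 5+2-1, 6+0) = 13
net[5] = max(2+13-1, 7+8-1, 5+7-1, 6+2-1, 20+0) = 20
net[6] = max(2+20-1, 7+13-1, 5+8-1, 6+7-1, 20+2-1, 18+0) = 21
net[7] = max(2+21-1, 7+20-1, 5+13-1, …, 18+2-1, 23+0) = 26
net[8] = max(2+26-1, 7+21-1, 5+20-1, …, 23+2-1, 28+0) = 28
net[9] = max(2+28-1, 7+26-1, 5+21-1, …, 28+2-1, 27+0) = 32
One optimal plan: pieces 5 + 2 + 2 (2 cuts) → $34 − $2 = $32.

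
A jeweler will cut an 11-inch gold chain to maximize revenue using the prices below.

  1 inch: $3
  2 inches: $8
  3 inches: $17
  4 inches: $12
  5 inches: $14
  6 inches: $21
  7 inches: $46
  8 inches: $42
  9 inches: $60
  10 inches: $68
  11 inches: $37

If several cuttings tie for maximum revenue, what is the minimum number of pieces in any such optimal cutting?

Consider every possible first cut. r[k] is the best of p[i]+r[k−i] over all sellable i≤k.
r[1] = 3
r[2] = max(3+3, 8+0) = 8
r[3] = max(3+8, 8+3, 17+0) = 17
r[4] = max(3+17, 8+8, 17+3, 12+0) = 20
r[5] = max(3+20, 8+17, 17+8, 12+3, 14+0) = 25
r[6] = max(3+25, 8+20, 17+17, 12+8, 14+3, 21+0) = 34
r[7] = max(3+34, 8+25, 17+20, …, 21+3, 46+0) = 46
r[8] = max(3+46, 8+34, 17+25, …, 46+3, 42+0) = 49
r[9] = max(3+49, 8+46, 17+34, …, 42+3, 60+0) = 60
r[10] = max(3+60, 8+49, 17+46, …, 60+3, 68+0) = 68
r[11] = max(3+68, 8+60, 17+49, …, 68+3, 37+0) = 71
Maximum revenue is $71.
Now minimize piece count subject to staying optimal: for each k, pieces[k] = 1 + min over i with p[i]+r[k−i]=r[k] of pieces[k−i].
pieces[8] = 2
pieces[9] = 1
pieces[10] = 1
pieces[11] = 2

2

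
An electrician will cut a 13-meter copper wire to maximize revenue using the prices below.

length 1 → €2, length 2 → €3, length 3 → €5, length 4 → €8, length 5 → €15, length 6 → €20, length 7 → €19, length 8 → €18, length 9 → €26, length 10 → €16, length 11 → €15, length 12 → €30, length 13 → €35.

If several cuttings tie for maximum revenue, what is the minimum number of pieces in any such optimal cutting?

Let r[k] be the best obtainable value from length k. For each k, try every first piece i and keep the best of price[i] + r[k−i].
r[1] = 2
r[2] = max(2+2, 3+0) = 4
r[3] = max(2+4, 3+2, 5+0) = 6
r[4] = max(2+6, 3+4, 5+2, 8+0) = 8
r[5] = max(2+8, 3+6, 5+4, 8+2, 15+0) = 15
r[6] = max(2+15, 3+8, 5+6, 8+4, 15+2, 20+0) = 20
r[7] = max(2+20, 3+15, 5+8, …, 20+2, 19+0) = 22
r[8] = max(2+22, 3+20, 5+15, …, 19+2, 18+0) = 24
r[9] = max(2+24, 3+22, 5+20, …, 18+2, 26+0) = 26
r[10] = max(2+26, 3+24, 5+22, …, 26+2, 16+0) = 30
r[11] = max(2+30, 3+26, 5+24, …, 16+2, 15+0) = 35
r[12] = max(2+35, 3+30, 5+26, …, 15+2, 30+0) = 40
r[13] = max(2+40, 3+35, 5+30, …, 30+2, 35+0) = 42
Maximum revenue is €42.
Now minimize piece count subject to staying optimal: for each k, pieces[k] = 1 + min over i with p[i]+r[k−i]=r[k] of pieces[k−i].
pieces[10] = 2
pieces[11] = 2
pieces[12] = 2
pieces[13] = 3

3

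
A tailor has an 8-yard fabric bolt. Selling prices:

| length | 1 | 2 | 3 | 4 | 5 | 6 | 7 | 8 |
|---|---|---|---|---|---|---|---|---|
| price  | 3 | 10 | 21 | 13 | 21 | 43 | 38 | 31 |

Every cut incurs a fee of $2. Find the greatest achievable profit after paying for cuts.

Build r[k] bottom-up: r[k] = max over allowed piece i of (p[i] + r[k−i]) − 2 per cut.
r[1] = 3
r[2] = 10
r[3] = 21
r[4] = 22  (first piece 1, then r[3]=21)
r[5] = 29  (first piece 2, then r[3]=21)
r[6] = 43
r[7] = 44  (first piece 1, then r[6]=43)
r[8] = 51  (first piece 2, then r[6]=43)
One optimal plan: pieces 6 + 2 (1 cut) → $53 − $2 = $51.

51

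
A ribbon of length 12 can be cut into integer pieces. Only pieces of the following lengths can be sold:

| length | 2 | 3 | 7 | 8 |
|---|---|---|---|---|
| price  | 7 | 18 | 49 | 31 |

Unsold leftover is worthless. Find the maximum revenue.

Build r[k] bottom-up: r[k] = max over allowed piece i of (p[i] + r[k−i]).
r[1] = 0
r[2] = 7
r[3] = max(7+0, 18+0) = 18
r[4] = max(7+7, 18+0) = 18
r[5] = max(7+18, 18+7) = 25
r[6] = max(7+18, 18+18) = 36
r[7] = max(7+25, 18+18, 49+0) = 49
r[8] = max(7+36, 18+25, 49+0, 31+0) = 49
r[9] = max(7+49, 18+36, 49+7, 31+0) = 56
r[10] = max(7+49, 18+49, 49+18, 31+7) = 67
r[11] = max(7+56, 18+49, 49+18, 31+18) = 67
r[12] = max(7+67, 18+56, 49+25, 31+18) = 74
One optimal cutting: 7 + 3 + 2 → ¢74.

74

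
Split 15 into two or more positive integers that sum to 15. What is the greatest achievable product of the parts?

Let prod[k] be the best product for length k (with at least one cut). For each first piece i, the rest contributes max(k−i, prod[k−i]).
prod[2] = 1·max(1,0) = 1·1 = 1
prod[3] = max(1·2, 2·1) = 2
prod[4] = max(1·3, 2·2, 3·1) = 4
prod[5] = max(1·4, 2·3, 3·2, 4·1) = 6
prod[6] = max(1·6, 2·4, 3·3, 4·2, 5·1) = 9
prod[7] = max(1·9, 2·6, 3·4, 4·3, 5·2, 6·1) = 12
prod[8] = max(1·12, 2·9, 3·6, …, 6·2, 7·1) = 18
prod[9] = max(1·18, 2·12, 3·9, …, 7·2, 8·1) = 27
prod[10] = max(1·27, 2·18, 3·12, …, 8·2, 9·1) = 36
prod[11] = max(1·36, 2·27, 3·18, …, 9·2, 10·1) = 54
prod[12] = max(1·54, 2·36, 3·27, …, 10·2, 11·1) = 81
prod[13] = max(1·81, 2·54, 3·36, …, 11·2, 12·1) = 108
prod[14] = max(1·108, 2·81, 3·54, …, 12·2, 13·1) = 162
prod[15] = max(1·162, 2·108, 3·81, …, 13·2, 14·1) = 243
One optimal split: 3 + 3 + 3 + 3 + 3; product 3·3·3·3·3 = 243.

243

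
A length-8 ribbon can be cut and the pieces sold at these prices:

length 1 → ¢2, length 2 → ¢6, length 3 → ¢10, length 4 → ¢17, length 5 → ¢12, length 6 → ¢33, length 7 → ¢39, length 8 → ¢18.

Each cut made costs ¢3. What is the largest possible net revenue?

38

Build v[k] bottom-up: v[k] = max over allowed piece i of (p[i] + v[k−i]) − 3 per cut.
v[1] = 2
v[2] = max(2+2-3, 6+0) = 6
v[3] = max(2+6-3, 6+2-3, 10+0) = 10
v[4] = max(2+10-3, 6+6-3, 10+2-3, 17+0) = 17
v[5] = max(2+17-3, 6+10-3, 10+6-3, 17+2-3, 12+0) = 16
v[6] = max(2+16-3, 6+17-3, 10+10-3, 17+6-3, 12+2-3, 33+0) = 33
v[7] = max(2+33-3, 6+16-3, 10+17-3, …, 33+2-3, 39+0) = 39
v[8] = max(2+39-3, 6+33-3, 10+16-3, …, 39+2-3, 18+0) = 38
One optimal plan: pieces 7 + 1 (1 cut) → ¢41 − ¢3 = ¢38.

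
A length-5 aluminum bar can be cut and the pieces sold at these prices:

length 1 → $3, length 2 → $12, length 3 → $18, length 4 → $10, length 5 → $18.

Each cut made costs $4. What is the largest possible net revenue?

26

Let r[k] be the best obtainable value from length k. For each k, try every first piece i and keep the best of price[i] + r[k−i] minus the 4 cut fee when i<k.
r[1] = 3
r[2] = max(3+3-4, 12+0) = 12
r[3] = max(3+12-4, 12+3-4, 18+0) = 18
r[4] = max(3+18-4, 12+12-4, 18+3-4, 10+0) = 20
r[5] = max(3+20-4, 12+18-4, 18+12-4, 10+3-4, 18+0) = 26
One optimal plan: pieces 3 + 2 (1 cut) → $30 − $4 = $26.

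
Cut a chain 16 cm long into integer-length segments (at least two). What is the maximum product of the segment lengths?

Fill g[k] for k=2..16: at each k try every first piece i and multiply by the better of (k−i) uncut or g[k−i].
Small cases: g[2]=1, g[3]=2, g[4]=4, g[5]=6, g[6]=9, g[7]=12, g[8]=18, g[9]=27, g[10]=36, g[11]=54.
g[12] = 3·max(9,27) = 3·27 = 81
g[13] = 2·max(11,54) = 2·54 = 108
g[14] = 2·max(12,81) = 2·81 = 162
g[15] = 3·max(12,81) = 3·81 = 243
g[16] = 2·max(14,162) = 2·162 = 324
One optimal split: 3 + 3 + 3 + 3 + 2 + 2; product 3·3·3·3·2·2 = 324.

324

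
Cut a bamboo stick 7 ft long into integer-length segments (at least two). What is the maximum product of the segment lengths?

Fill prod[k] for k=2..7: at each k try every first piece i and multiply by the better of (k−i) uncut or prod[k−i].
prod[2] = 1×max(1,0) = 1×1 = 1
prod[3] = 1×max(2,1) = 1×2 = 2
prod[4] = 2×max(2,1) = 2×2 = 4
prod[5] = 2×max(3,2) = 2×3 = 6
prod[6] = 3×max(3,2) = 3×3 = 9
prod[7] = 2×max(5,6) = 2×6 = 12
One optimal split: 3 + 2 + 2; product 3×2×2 = 12.

12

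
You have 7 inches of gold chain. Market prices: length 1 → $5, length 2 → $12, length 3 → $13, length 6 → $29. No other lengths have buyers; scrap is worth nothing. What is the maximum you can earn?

Consider every possible first cut. best[k] is the best of p[i]+best[k−i] over all sellable i≤k.
best[1] = 5
best[2] = max(5+5, 12+0) = 12
best[3] = max(5+12, 12+5, 13+0) = 17
best[4] = max(5+17, 12+12, 13+5) = 24
best[5] = max(5+24, 12+17, 13+12) = 29
best[6] = max(5+29, 12+24, 13+17, 29+0) = 36
best[7] = max(5+36, 12+29, 13+24, 29+5) = 41
One optimal cutting: 2 + 2 + 2 + 1 → $41.

41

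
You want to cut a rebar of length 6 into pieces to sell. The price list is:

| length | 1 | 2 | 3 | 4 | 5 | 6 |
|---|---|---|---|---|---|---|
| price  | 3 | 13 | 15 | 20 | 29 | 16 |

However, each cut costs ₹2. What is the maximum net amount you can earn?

Consider every possible first cut. v[k] is the best of p[i]+v[k−i] over all sellable i≤k, charging 2 whenever i<k.
v[1] = 3
v[2] = 13
v[3] = 15
v[4] = 24  (first piece 2, then v[2]=13)
v[5] = 29
v[6] = 35  (first piece 2, then v[4]=24)
One optimal plan: pieces 2 + 2 + 2 (2 cuts) → ₹39 − ₹4 = ₹35.

35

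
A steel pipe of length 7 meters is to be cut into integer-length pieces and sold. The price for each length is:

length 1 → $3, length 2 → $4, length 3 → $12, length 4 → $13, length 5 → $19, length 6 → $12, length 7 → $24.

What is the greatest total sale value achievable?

27

Let v[k] be the best obtainable value from length k. For each k, try every first piece i and keep the best of price[i] + v[k−i].
v[1] = 3
v[2] = 6  (first piece 1, then v[1]=3)
v[3] = 12
v[4] = 15  (first piece 1, then v[3]=12)
v[5] = 19
v[6] = 24  (first piece 3, then v[3]=12)
v[7] = 27  (first piece 1, then v[6]=24)
One optimal cutting: 3 + 3 + 1 → $12 + $12 + $3 = $27.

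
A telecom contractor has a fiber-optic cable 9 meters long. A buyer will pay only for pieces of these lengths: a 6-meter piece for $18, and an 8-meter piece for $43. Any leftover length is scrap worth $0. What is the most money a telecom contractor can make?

43

Let best[k] be the best obtainable value from length k. For each k, try every first piece i and keep the best of price[i] + best[k−i].
best[1] = 0
best[2] = 0
best[3] = 0
best[4] = 0
best[5] = 0
best[6] = 18
best[7] = 18
best[8] = 43
best[9] = 43
One optimal cutting: pieces 8 with 1 meter of scrap → $43.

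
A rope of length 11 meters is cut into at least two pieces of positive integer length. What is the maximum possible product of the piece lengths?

54

Fill P[k] for k=2..11: at each k try every first piece i and multiply by the better of (k−i) uncut or P[k−i].
P[2] = 1*max(1,0) = 1*1 = 1
P[3] = 1*max(2,1) = 1*2 = 2
P[4] = 2*max(2,1) = 2*2 = 4
P[5] = 2*max(3,2) = 2*3 = 6
P[6] = 3*max(3,2) = 3*3 = 9
P[7] = 2*max(5,6) = 2*6 = 12
P[8] = 2*max(6,9) = 2*9 = 18
P[9] = 3*max(6,9) = 3*9 = 27
P[10] = 2*max(8,18) = 2*18 = 36
P[11] = 2*max(9,27) = 2*27 = 54
One optimal split: 3 + 3 + 3 + 2; product 3*3*3*2 = 54.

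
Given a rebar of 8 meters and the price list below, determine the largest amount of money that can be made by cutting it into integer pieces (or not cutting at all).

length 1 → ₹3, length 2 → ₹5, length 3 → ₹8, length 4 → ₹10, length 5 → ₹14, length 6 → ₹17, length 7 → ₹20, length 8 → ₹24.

Build v[k] bottom-up: v[k] = max over allowed piece i of (p[i] + v[k−i]).
v[1] = 3
v[2] = max(3+3, 5+0) = 6
v[3] = max(3+6, 5+3, 8+0) = 9
v[4] = max(3+9, 5+6, 8+3, 10+0) = 12
v[5] = max(3+12, 5+9, 8+6, 10+3, 14+0) = 15
v[6] = max(3+15, 5+12, 8+9, 10+6, 14+3, 17+0) = 18
v[7] = max(3+18, 5+15, 8+12, …, 17+3, 20+0) = 21
v[8] = max(3+21, 5+18, 8+15, …, 20+3, 24+0) = 24
One optimal cutting: 1 + 1 + 1 + 1 + 1 + 1 + 1 + 1 → ₹3 + ₹3 + ₹3 + ₹3 + ₹3 + ₹3 + ₹3 + ₹3 = ₹24.

24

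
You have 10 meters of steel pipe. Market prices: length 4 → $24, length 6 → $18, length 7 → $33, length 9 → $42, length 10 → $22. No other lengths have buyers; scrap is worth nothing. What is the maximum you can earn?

48

Build r[k] bottom-up: r[k] = max over allowed piece i of (p[i] + r[k−i]).
r[1] = 0
r[2] = 0
r[3] = 0
r[4] = 24
r[5] = 24
r[6] = 24
r[7] = 33
r[8] = 48  (first piece 4, then r[4]=24)
r[9] = 48
r[10] = 48
One optimal cutting: pieces 4 + 4 with 2 meters of scrap → $48.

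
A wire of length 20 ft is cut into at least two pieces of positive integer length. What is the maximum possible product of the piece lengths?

Define P[k] = max over 1≤i<k of i · max(k−i, P[k−i]); the inner max lets the remainder stay uncut if that's better.
P[2] = 1*max(1,0) = 1*1 = 1
P[3] = 1*max(2,1) = 1*2 = 2
P[4] = 2*max(2,1) = 2*2 = 4
P[5] = 2*max(3,2) = 2*3 = 6
P[6] = 3*max(3,2) = 3*3 = 9
P[7] = 2*max(5,6) = 2*6 = 12
P[8] = 2*max(6,9) = 2*9 = 18
P[9] = 3*max(6,9) = 3*9 = 27
P[10] = 2*max(8,18) = 2*18 = 36
P[11] = 2*max(9,27) = 2*27 = 54
P[12] = 3*max(9,27) = 3*27 = 81
P[13] = 2*max(11,54) = 2*54 = 108
P[14] = 2*max(12,81) = 2*81 = 162
P[15] = 3*max(12,81) = 3*81 = 243
P[16] = 2*max(14,162) = 2*162 = 324
P[17] = 2*max(15,243) = 2*243 = 486
P[18] = 3*max(15,243) = 3*243 = 729
P[19] = 2*max(17,486) = 2*486 = 972
P[20] = 2*max(18,729) = 2*729 = 1458
One optimal split: 3 + 3 + 3 + 3 + 3 + 3 + 2; product 3*3*3*3*3*3*2 = 1458.

1458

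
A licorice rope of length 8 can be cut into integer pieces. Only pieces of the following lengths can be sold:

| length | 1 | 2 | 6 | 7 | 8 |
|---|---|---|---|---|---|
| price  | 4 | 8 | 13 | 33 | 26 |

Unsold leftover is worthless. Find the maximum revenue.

37

Let r[k] be the best obtainable value from length k. For each k, try every first piece i and keep the best of price[i] + r[k−i].
r[1] = 4
r[2] = max(4+4, 8+0) = 8
r[3] = max(4+8, 8+4) = 12
r[4] = max(4+12, 8+8) = 16
r[5] = max(4+16, 8+12) = 20
r[6] = max(4+20, 8+16, 13+0) = 24
r[7] = max(4+24, 8+20, 13+4, 33+0) = 33
r[8] = max(4+33, 8+24, 13+8, 33+4, 26+0) = 37
One optimal cutting: 7 + 1 → ¢37.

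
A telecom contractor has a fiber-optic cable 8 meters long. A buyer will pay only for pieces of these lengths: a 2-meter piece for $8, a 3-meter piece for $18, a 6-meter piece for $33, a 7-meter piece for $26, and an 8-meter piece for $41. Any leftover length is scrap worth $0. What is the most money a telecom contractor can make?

44

Consider every possible first cut. r[k] is the best of p[i]+r[k−i] over all sellable i≤k.
r[1] = 0
r[2] = 8
r[3] = max(8+0, 18+0) = 18
r[4] = max(8+8, 18+0) = 18
r[5] = max(8+18, 18+8) = 26
r[6] = max(8+18, 18+18, 33+0) = 36
r[7] = max(8+26, 18+18, 33+0, 26+0) = 36
r[8] = max(8+36, 18+26, 33+8, 26+0, 41+0) = 44
One optimal cutting: 3 + 3 + 2 → $44.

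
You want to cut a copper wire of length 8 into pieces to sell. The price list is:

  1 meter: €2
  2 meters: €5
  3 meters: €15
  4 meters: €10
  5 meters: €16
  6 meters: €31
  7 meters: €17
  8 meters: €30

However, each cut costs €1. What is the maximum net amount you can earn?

Let r[k] be the best obtainable value from length k. For each k, try every first piece i and keep the best of price[i] + r[k−i] minus the 1 cut fee when i<k.
r[1] = 2
r[2] = 5
r[3] = 15
r[4] = 16  (first piece 1, then r[3]=15)
r[5] = 19  (first piece 2, then r[3]=15)
r[6] = 31
r[7] = 32  (first piece 1, then r[6]=31)
r[8] = 35  (first piece 2, then r[6]=31)
One optimal plan: pieces 6 + 2 (1 cut) → €36 − €1 = €35.

35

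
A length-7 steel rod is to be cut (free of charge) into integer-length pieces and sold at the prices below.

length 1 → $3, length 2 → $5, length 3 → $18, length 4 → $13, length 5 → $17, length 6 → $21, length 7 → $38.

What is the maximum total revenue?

39

Let r[k] be the best obtainable value from length k. For each k, try every first piece i and keep the best of price[i] + r[k−i].
r[1] = 3
r[2] = max(3+3, 5+0) = 6
r[3] = max(3+6, 5+3, 18+0) = 18
r[4] = max(3+18, 5+6, 18+3, 13+0) = 21
r[5] = max(3+21, 5+18, 18+6, 13+3, 17+0) = 24
r[6] = max(3+24, 5+21, 18+18, 13+6, 17+3, 21+0) = 36
r[7] = max(3+36, 5+24, 18+21, …, 21+3, 38+0) = 39
One optimal cutting: 3 + 3 + 1 → $18 + $18 + $3 = $39.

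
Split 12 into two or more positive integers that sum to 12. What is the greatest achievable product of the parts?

Define prod[k] = max over 1≤i<k of i · max(k−i, prod[k−i]); the inner max lets the remainder stay uncut if that's better.
prod[2] = 1·max(1,0) = 1·1 = 1
prod[3] = max(1·2, 2·1) = 2
prod[4] = max(1·3, 2·2, 3·1) = 4
prod[5] = max(1·4, 2·3, 3·2, 4·1) = 6
prod[6] = max(1·6, 2·4, 3·3, 4·2, 5·1) = 9
prod[7] = max(1·9, 2·6, 3·4, 4·3, 5·2, 6·1) = 12
prod[8] = max(1·12, 2·9, 3·6, …, 6·2, 7·1) = 18
prod[9] = max(1·18, 2·12, 3·9, …, 7·2, 8·1) = 27
prod[10] = max(1·27, 2·18, 3·12, …, 8·2, 9·1) = 36
prod[11] = max(1·36, 2·27, 3·18, …, 9·2, 10·1) = 54
prod[12] = max(1·54, 2·36, 3·27, …, 10·2, 11·1) = 81
One optimal split: 3 + 3 + 3 + 3; product 3·3·3·3 = 81.

81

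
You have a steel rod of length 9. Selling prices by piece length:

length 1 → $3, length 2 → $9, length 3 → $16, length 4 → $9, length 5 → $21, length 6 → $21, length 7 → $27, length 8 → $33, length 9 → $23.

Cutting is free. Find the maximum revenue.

Consider every possible first cut. best[k] is the best of p[i]+best[k−i] over all sellable i≤k.
best[1] = 3
best[2] = 9
best[3] = 16
best[4] = 19  (first piece 1, then best[3]=16)
best[5] = 25  (first piece 2, then best[3]=16)
best[6] = 32  (first piece 3, then best[3]=16)
best[7] = 35  (first piece 1, then best[6]=32)
best[8] = 41  (first piece 2, then best[6]=32)
best[9] = 48  (first piece 3, then best[6]=32)
One optimal cutting: 3 + 3 + 3 → $16 + $16 + $16 = $48.

48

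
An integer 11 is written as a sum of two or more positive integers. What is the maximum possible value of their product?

Fill prod[k] for k=2..11: at each k try every first piece i and multiply by the better of (k−i) uncut or prod[k−i].
prod[2] = 1·max(1,0) = 1·1 = 1
prod[3] = 1·max(2,1) = 1·2 = 2
prod[4] = 2·max(2,1) = 2·2 = 4
prod[5] = 2·max(3,2) = 2·3 = 6
prod[6] = 3·max(3,2) = 3·3 = 9
prod[7] = 2·max(5,6) = 2·6 = 12
prod[8] = 2·max(6,9) = 2·9 = 18
prod[9] = 3·max(6,9) = 3·9 = 27
prod[10] = 2·max(8,18) = 2·18 = 36
prod[11] = 2·max(9,27) = 2·27 = 54
One optimal split: 3 + 3 + 3 + 2; product 3·3·3·2 = 54.

54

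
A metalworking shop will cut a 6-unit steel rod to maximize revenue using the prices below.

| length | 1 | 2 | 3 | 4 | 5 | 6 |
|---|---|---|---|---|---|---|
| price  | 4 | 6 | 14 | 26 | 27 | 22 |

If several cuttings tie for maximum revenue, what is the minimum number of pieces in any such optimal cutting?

Consider every possible first cut. r[k] is the best of p[i]+r[k−i] over all sellable i≤k.
r[1] = 4
r[2] = 8  (first piece 1, then r[1]=4)
r[3] = 14
r[4] = 26
r[5] = 30  (first piece 1, then r[4]=26)
r[6] = 34  (first piece 1, then r[5]=30)
Maximum revenue is $34.
Now minimize piece count subject to staying optimal: for each k, pieces[k] = 1 + min over i with p[i]+r[k−i]=r[k] of pieces[k−i].
pieces[3] = 1
pieces[4] = 1
pieces[5] = 2
pieces[6] = 3

3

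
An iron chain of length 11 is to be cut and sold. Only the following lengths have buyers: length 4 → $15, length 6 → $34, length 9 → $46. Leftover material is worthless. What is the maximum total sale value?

Build r[k] bottom-up: r[k] = max over allowed piece i of (p[i] + r[k−i]).
r[1] = 0
r[2] = 0
r[3] = 0
r[4] = 15
r[5] = 15
r[6] = 34
r[7] = 34
r[8] = 34
r[9] = 46
r[10] = 49  (first piece 4, then r[6]=34)
r[11] = 49
One optimal cutting: pieces 6 + 4 with 1 link of scrap → $49.

49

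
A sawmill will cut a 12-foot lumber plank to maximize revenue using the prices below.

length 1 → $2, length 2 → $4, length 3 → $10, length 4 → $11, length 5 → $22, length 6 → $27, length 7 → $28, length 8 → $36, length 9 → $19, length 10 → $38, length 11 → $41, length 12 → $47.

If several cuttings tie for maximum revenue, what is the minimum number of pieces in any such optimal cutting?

Let r[k] be the best obtainable value from length k. For each k, try every first piece i and keep the best of price[i] + r[k−i].
r[1] = 2
r[2] = 4  (first piece 1, then r[1]=2)
r[3] = 10
r[4] = 12  (first piece 1, then r[3]=10)
r[5] = 22
r[6] = 27
r[7] = 29  (first piece 1, then r[6]=27)
r[8] = 36
r[9] = 38  (first piece 1, then r[8]=36)
r[10] = 44  (first piece 5, then r[5]=22)
r[11] = 49  (first piece 5, then r[6]=27)
r[12] = 54  (first piece 6, then r[6]=27)
Maximum revenue is $54.
Now minimize piece count subject to staying optimal: for each k, pieces[k] = 1 + min over i with p[i]+r[k−i]=r[k] of pieces[k−i].
pieces[9] = 2
pieces[10] = 2
pieces[11] = 2
pieces[12] = 2

2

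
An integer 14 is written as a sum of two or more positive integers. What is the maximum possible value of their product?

162

Fill f[k] for k=2..14: at each k try every first piece i and multiply by the better of (k−i) uncut or f[k−i].
f[2] = 1·max(1,0) = 1·1 = 1
f[3] = 1·max(2,1) = 1·2 = 2
f[4] = 2·max(2,1) = 2·2 = 4
f[5] = 2·max(3,2) = 2·3 = 6
f[6] = 3·max(3,2) = 3·3 = 9
f[7] = 2·max(5,6) = 2·6 = 12
f[8] = 2·max(6,9) = 2·9 = 18
f[9] = 3·max(6,9) = 3·9 = 27
f[10] = 2·max(8,18) = 2·18 = 36
f[11] = 2·max(9,27) = 2·27 = 54
f[12] = 3·max(9,27) = 3·27 = 81
f[13] = 2·max(11,54) = 2·54 = 108
f[14] = 2·max(12,81) = 2·81 = 162
One optimal split: 3 + 3 + 3 + 3 + 2; product 3·3·3·3·2 = 162.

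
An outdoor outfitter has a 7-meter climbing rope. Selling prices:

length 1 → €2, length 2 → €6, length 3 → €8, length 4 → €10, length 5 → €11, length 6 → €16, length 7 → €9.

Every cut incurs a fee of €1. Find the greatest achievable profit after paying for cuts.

Consider every possible first cut. net[k] is the best of p[i]+net[k−i] over all sellable i≤k, charging 1 whenever i<k.
net[1] = 2
net[2] = max(2+2-1, 6+0) = 6
net[3] = max(2+6-1, 6+2-1, 8+0) = 8
net[4] = max(2+8-1, 6+6-1, 8+2-1, 10+0) = 11
net[5] = max(2+11-1, 6+8-1, 8+6-1, 10+2-1, 11+0) = 13
net[6] = max(2+13-1, 6+11-1, 8+8-1, 10+6-1, 11+2-1, 16+0) = 16
net[7] = max(2+16-1, 6+13-1, 8+11-1, …, 16+2-1, 9+0) = 18
One optimal plan: pieces 3 + 2 + 2 (2 cuts) → €20 − €2 = €18.

18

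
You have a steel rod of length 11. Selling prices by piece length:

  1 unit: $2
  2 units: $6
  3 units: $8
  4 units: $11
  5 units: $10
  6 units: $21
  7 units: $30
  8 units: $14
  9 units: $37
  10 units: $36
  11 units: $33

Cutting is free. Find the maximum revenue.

Let best[k] be the best obtainable value from length k. For each k, try every first piece i and keep the best of price[i] + best[k−i].
best[1] = 2
best[2] = max(2+2, 6+0) = 6
best[3] = max(2+6, 6+2, 8+0) = 8
best[4] = max(2+8, 6+6, 8+2, 11+0) = 12
best[5] = max(2+12, 6+8, 8+6, 11+2, 10+0) = 14
best[6] = max(2+14, 6+12, 8+8, 11+6, 10+2, 21+0) = 21
best[7] = max(2+21, 6+14, 8+12, …, 21+2, 30+0) = 30
best[8] = max(2+30, 6+21, 8+14, …, 30+2, 14+0) = 32
best[9] = max(2+32, 6+30, 8+21, …, 14+2, 37+0) = 37
best[10] = max(2+37, 6+32, 8+30, …, 37+2, 36+0) = 39
best[11] = max(2+39, 6+37, 8+32, …, 36+2, 33+0) = 43
One optimal cutting: 9 + 2 → $37 + $6 = $43.

43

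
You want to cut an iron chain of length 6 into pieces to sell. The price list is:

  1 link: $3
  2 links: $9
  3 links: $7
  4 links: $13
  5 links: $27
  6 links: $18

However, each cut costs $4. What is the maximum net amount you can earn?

Let v[k] be the best obtainable value from length k. For each k, try every first piece i and keep the best of price[i] + v[k−i] minus the 4 cut fee when i<k.
v[1] = 3
v[2] = max(3+3-4, 9+0) = 9
v[3] = max(3+9-4, 9+3-4, 7+0) = 8
v[4] = max(3+8-4, 9+9-4, 7+3-4, 13+0) = 14
v[5] = max(3+14-4, 9+8-4, 7+9-4, 13+3-4, 27+0) = 27
v[6] = max(3+27-4, 9+14-4, 7+8-4, 13+9-4, 27+3-4, 18+0) = 26
One optimal plan: pieces 5 + 1 (1 cut) → $30 − $4 = $26.

26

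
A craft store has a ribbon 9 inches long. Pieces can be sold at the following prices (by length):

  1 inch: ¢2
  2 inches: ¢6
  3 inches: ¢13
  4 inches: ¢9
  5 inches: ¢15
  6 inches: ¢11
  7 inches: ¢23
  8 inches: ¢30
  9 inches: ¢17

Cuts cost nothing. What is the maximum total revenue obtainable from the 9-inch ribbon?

Let r[k] be the best obtainable value from length k. For each k, try every first piece i and keep the best of price[i] + r[k−i].
r[1] = 2
r[2] = 6
r[3] = 13
r[4] = 15  (first piece 1, then r[3]=13)
r[5] = 19  (first piece 2, then r[3]=13)
r[6] = 26  (first piece 3, then r[3]=13)
r[7] = 28  (first piece 1, then r[6]=26)
r[8] = 32  (first piece 2, then r[6]=26)
r[9] = 39  (first piece 3, then r[6]=26)
One optimal cutting: 3 + 3 + 3 → ¢13 + ¢13 + ¢13 = ¢39.

39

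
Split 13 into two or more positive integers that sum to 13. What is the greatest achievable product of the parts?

Fill m[k] for k=2..13: at each k try every first piece i and multiply by the better of (k−i) uncut or m[k−i].
m[2] = 1·max(1,0) = 1·1 = 1
m[3] = 1·max(2,1) = 1·2 = 2
m[4] = 2·max(2,1) = 2·2 = 4
m[5] = 2·max(3,2) = 2·3 = 6
m[6] = 3·max(3,2) = 3·3 = 9
m[7] = 2·max(5,6) = 2·6 = 12
m[8] = 2·max(6,9) = 2·9 = 18
m[9] = 3·max(6,9) = 3·9 = 27
m[10] = 2·max(8,18) = 2·18 = 36
m[11] = 2·max(9,27) = 2·27 = 54
m[12] = 3·max(9,27) = 3·27 = 81
m[13] = 2·max(11,54) = 2·54 = 108
One optimal split: 3 + 3 + 3 + 2 + 2; product 3·3·3·2·2 = 108.

108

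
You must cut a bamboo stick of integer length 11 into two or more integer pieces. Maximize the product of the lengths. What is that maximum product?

Let g[k] be the best product for length k (with at least one cut). For each first piece i, the rest contributes max(k−i, g[k−i]).
g[2] = 1×max(1,0) = 1×1 = 1
g[3] = 1×max(2,1) = 1×2 = 2
g[4] = 2×max(2,1) = 2×2 = 4
g[5] = 2×max(3,2) = 2×3 = 6
g[6] = 3×max(3,2) = 3×3 = 9
g[7] = 2×max(5,6) = 2×6 = 12
g[8] = 2×max(6,9) = 2×9 = 18
g[9] = 3×max(6,9) = 3×9 = 27
g[10] = 2×max(8,18) = 2×18 = 36
g[11] = 2×max(9,27) = 2×27 = 54
One optimal split: 3 + 3 + 3 + 2; product 3×3×3×2 = 54.

54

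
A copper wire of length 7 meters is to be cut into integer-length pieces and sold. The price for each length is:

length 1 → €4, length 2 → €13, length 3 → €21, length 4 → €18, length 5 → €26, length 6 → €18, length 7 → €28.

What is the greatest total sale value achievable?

Consider every possible first cut. best[k] is the best of p[i]+best[k−i] over all sellable i≤k.
best[1] = 4
best[2] = 13
best[3] = 21
best[4] = 26  (first piece 2, then best[2]=13)
best[5] = 34  (first piece 2, then best[3]=21)
best[6] = 42  (first piece 3, then best[3]=21)
best[7] = 47  (first piece 2, then best[5]=34)
One optimal cutting: 3 + 2 + 2 → €21 + €13 + €13 = €47.

47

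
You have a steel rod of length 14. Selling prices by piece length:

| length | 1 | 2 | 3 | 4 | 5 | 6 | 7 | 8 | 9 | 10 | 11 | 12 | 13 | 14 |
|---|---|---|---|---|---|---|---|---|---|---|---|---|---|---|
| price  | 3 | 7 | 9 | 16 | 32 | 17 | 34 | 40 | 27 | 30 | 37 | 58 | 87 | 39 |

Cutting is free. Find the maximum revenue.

Build R[k] bottom-up: R[k] = max over allowed piece i of (p[i] + R[k−i]).
R[1] = 3
R[2] = max(3+3, 7+0) = 7
R[3] = max(3+7, 7+3, 9+0) = 10
R[4] = max(3+10, 7+7, 9+3, 16+0) = 16
R[5] = max(3+16, 7+10, 9+7, 16+3, 32+0) = 32
R[6] = max(3+32, 7+16, 9+10, 16+7, 32+3, 17+0) = 35
R[7] = max(3+35, 7+32, 9+16, …, 17+3, 34+0) = 39
R[8] = max(3+39, 7+35, 9+32, …, 34+3, 40+0) = 42
R[9] = max(3+42, 7+39, 9+35, …, 40+3, 27+0) = 48
R[10] = max(3+48, 7+42, 9+39, …, 27+3, 30+0) = 64
R[11] = max(3+64, 7+48, 9+42, …, 30+3, 37+0) = 67
R[12] = max(3+67, 7+64, 9+48, …, 37+3, 58+0) = 71
R[13] = max(3+71, 7+67, 9+64, …, 58+3, 87+0) = 87
R[14] = max(3+87, 7+71, 9+67, …, 87+3, 39+0) = 90
One optimal cutting: 13 + 1 → $87 + $3 = $90.

90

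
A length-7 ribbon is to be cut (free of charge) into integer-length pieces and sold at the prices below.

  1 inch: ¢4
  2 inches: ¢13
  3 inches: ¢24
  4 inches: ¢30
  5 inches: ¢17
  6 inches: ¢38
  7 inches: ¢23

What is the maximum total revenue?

Build R[k] bottom-up: R[k] = max over allowed piece i of (p[i] + R[k−i]).
R[1] = 4
R[2] = 13
R[3] = 24
R[4] = 30
R[5] = 37  (first piece 2, then R[3]=24)
R[6] = 48  (first piece 3, then R[3]=24)
R[7] = 54  (first piece 3, then R[4]=30)
One optimal cutting: 4 + 3 → ¢30 + ¢24 = ¢54.

54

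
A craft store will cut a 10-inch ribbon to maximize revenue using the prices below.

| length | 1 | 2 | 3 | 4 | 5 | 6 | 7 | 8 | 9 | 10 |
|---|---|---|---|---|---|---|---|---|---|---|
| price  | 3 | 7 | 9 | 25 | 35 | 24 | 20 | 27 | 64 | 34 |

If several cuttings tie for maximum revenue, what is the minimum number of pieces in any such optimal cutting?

2

Let r[k] be the best obtainable value from length k. For each k, try every first piece i and keep the best of price[i] + r[k−i].
r[1] = 3
r[2] = 7
r[3] = 10  (first piece 1, then r[2]=7)
r[4] = 25
r[5] = 35
r[6] = 38  (first piece 1, then r[5]=35)
r[7] = 42  (first piece 2, then r[5]=35)
r[8] = 50  (first piece 4, then r[4]=25)
r[9] = 64
r[10] = 70  (first piece 5, then r[5]=35)
Maximum revenue is ¢70.
Now minimize piece count subject to staying optimal: for each k, pieces[k] = 1 + min over i with p[i]+r[k−i]=r[k] of pieces[k−i].
pieces[7] = 2
pieces[8] = 2
pieces[9] = 1
pieces[10] = 2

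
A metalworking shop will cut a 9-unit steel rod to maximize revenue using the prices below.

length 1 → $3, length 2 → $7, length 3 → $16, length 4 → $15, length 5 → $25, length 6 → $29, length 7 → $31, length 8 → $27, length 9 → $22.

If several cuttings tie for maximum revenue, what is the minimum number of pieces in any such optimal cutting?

Let r[k] be the best obtainable value from length k. For each k, try every first piece i and keep the best of price[i] + r[k−i].
r[1] = 3
r[2] = 7
r[3] = 16
r[4] = 19  (first piece 1, then r[3]=16)
r[5] = 25
r[6] = 32  (first piece 3, then r[3]=16)
r[7] = 35  (first piece 1, then r[6]=32)
r[8] = 41  (first piece 3, then r[5]=25)
r[9] = 48  (first piece 3, then r[6]=32)
Maximum revenue is $48.
Now minimize piece count subject to staying optimal: for each k, pieces[k] = 1 + min over i with p[i]+r[k−i]=r[k] of pieces[k−i].
pieces[6] = 2
pieces[7] = 3
pieces[8] = 2
pieces[9] = 3

3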